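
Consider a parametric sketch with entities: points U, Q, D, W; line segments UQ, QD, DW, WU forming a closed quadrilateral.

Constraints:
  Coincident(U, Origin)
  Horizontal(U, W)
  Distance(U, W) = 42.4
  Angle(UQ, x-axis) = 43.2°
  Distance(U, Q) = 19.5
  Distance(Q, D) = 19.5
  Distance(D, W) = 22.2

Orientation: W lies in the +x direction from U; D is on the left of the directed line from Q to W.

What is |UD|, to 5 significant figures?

38.180

Checks: |UW| = 42.40 ✓; |UQ| = 19.50 ✓; |QD| = 19.50 ✓; |DW| = 22.20 ✓.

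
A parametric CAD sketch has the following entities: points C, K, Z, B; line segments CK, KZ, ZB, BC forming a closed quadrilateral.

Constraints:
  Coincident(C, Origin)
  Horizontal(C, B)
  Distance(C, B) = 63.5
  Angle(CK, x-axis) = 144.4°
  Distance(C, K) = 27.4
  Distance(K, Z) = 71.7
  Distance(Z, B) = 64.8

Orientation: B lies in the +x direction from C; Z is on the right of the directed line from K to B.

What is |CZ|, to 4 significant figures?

47.37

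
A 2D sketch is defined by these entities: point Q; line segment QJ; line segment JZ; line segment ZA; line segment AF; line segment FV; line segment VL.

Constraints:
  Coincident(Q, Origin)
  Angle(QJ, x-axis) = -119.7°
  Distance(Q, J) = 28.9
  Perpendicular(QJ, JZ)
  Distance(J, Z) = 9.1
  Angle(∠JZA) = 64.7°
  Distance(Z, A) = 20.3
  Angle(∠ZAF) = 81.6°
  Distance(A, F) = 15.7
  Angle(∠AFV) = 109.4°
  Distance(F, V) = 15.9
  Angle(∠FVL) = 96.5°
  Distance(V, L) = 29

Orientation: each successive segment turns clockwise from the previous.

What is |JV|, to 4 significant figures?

10.45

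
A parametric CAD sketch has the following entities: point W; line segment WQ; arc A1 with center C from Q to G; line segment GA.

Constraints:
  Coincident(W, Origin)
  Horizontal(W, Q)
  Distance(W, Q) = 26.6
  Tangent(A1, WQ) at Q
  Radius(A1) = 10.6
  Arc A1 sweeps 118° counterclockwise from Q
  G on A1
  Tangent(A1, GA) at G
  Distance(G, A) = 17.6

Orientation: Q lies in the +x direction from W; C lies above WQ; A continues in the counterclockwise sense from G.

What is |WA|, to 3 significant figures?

41.7

W is at the origin; W and Q share the same y with |WQ| = 26.6 and Q on the +x side, so Q = (26.6, 0.00). Tangency of A1 to WQ means the radius CQ is perpendicular to WQ, so C = Q + (0, 10.6) = (26.6, 10.6). On A1, Q sits at bearing -90° from C; a 118° counterclockwise sweep puts G at bearing 28°, so G = C + 10.6·(cos 28°, sin 28°) = (36.0, 15.6). A1 meets GA tangentially, so CG is at right angles to GA, so GA runs along (−sin 28°, cos 28°); with |GA| = 17.6, A = (27.7, 31.1). Then |WA| = |A − W| = 41.7.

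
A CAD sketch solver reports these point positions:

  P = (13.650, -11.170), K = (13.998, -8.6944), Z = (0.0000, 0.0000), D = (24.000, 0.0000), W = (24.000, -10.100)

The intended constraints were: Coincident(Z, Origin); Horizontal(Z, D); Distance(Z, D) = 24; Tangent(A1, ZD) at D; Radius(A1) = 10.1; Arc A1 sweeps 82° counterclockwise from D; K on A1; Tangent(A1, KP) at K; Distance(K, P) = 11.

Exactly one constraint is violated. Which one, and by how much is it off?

Distance(K, P) = 11 — off by 8.50.

Z = (0.00, 0.00) ✓; Z.y = 0.00, D.y = 0.00 ✓; |ZD| = 24.00 ✓; ∠(WD, DZ) = 90.00° ✓; |WD| = 10.10 ✓; bearing(W→K) − bearing(W→D) = 82.00° ✓; |WK| = 10.10 ✓; ∠(WK, KP) = 90.00° ✓; |KP| = 2.500 ✗.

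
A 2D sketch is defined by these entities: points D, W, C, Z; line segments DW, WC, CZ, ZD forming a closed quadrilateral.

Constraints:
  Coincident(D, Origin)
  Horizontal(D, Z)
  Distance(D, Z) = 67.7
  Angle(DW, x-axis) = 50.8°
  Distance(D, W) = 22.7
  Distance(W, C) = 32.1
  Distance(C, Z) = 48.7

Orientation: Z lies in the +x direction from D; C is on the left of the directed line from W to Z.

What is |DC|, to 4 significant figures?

54.63

Checks: D = (0.00, 0.00) ✓; |WC| = 32.10 ✓; |CZ| = 48.70 ✓.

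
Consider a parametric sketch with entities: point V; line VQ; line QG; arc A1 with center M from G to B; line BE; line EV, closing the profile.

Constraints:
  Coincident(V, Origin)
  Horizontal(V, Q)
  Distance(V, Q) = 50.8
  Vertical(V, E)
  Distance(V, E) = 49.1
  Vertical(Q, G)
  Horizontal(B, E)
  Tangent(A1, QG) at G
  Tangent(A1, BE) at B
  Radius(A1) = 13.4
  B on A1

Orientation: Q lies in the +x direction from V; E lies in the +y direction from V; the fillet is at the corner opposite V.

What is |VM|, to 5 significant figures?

51.703

V is at the origin; V and Q share the same y with |VQ| = 50.8 and Q on the +x side, so Q = (50.800, 0.0000). V and E share the same x with |VE| = 49.1 and E on the +y side, so E = (0.0000, 49.100). The virtual corner opposite V is at (50.800, 49.100). Tangency of A1 to QG means the radius MG is perpendicular to QG and tangency of A1 to BE means the radius MB is perpendicular to BE, with radius 13.4, so the center M sits 13.4 in from both sides at M = (37.400, 35.700). Then |VM| = |M − V| = 51.703.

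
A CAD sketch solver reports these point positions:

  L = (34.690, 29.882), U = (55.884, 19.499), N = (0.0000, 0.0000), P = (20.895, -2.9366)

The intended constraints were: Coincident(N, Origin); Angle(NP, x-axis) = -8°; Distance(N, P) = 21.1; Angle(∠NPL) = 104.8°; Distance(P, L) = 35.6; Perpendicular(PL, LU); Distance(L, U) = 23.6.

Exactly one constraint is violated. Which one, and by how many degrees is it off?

Perpendicular(PL, LU) — off by 3.30°.

N = (0.00, 0.00) ✓; NP at -8.000° ✓; |NP| = 21.10 ✓; ∠NPL = 104.8° ✓; |PL| = 35.60 ✓; ∠(PL, LU) = 93.30° ✗; |LU| = 23.60 ✓.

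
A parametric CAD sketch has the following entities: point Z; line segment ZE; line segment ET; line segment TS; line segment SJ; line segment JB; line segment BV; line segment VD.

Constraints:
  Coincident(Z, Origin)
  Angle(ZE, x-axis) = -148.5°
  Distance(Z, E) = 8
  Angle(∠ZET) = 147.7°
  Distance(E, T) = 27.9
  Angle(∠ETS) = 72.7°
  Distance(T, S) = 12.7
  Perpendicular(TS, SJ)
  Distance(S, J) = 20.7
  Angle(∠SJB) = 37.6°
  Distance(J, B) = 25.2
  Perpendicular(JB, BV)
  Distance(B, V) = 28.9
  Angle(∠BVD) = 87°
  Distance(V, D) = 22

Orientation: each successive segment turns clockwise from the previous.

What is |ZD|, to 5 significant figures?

35.678

Z is at the origin; ZE runs at -148.5° with length 8.0, so E = (-6.8211, -4.1800). ∠ZET = 147.7° gives ET at 179.20° from the x-axis; with |ET| = 27.9, T = (-34.718, -3.7904). ∠ETS = 72.7° gives TS at 71.900° from the x-axis; with |TS| = 12.7, S = (-30.773, 8.2811). TS is perpendicular to SJ, so SJ runs at -18.100°; with |SJ| = 20.7, J = (-11.097, 1.8501). ∠SJB = 37.6° gives JB at -160.50° from the x-axis; with |JB| = 25.2, B = (-34.852, -6.5618). JB ⟂ BV, so BV runs at 109.50°; with |BV| = 28.9, V = (-44.499, 20.681). ∠BVD = 87.0° gives VD at 16.500° from the x-axis; with |VD| = 22.0, D = (-23.405, 26.929). Then |ZD| = |D − Z| = 35.678.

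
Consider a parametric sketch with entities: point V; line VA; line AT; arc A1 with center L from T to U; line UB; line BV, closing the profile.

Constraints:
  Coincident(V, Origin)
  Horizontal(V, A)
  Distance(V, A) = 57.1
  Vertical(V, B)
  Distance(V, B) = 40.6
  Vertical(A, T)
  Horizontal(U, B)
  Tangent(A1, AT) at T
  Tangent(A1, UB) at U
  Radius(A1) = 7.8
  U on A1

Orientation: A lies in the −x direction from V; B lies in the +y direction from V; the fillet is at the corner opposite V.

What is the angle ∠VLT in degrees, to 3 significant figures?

146°

V is at the origin; VA is horizontal with |VA| = 57.1 and A on the −x side, so A = (-57.1, 0.00). V and B share the same x with |VB| = 40.6 and B on the +y side, so B = (0.00, 40.6). The virtual corner opposite V is at (-57.1, 40.6). The tangent condition forces LT to be normal to AT and the tangent condition forces LU to be normal to UB, with radius 7.8, so the center L sits 7.8 in from both sides at L = (-49.3, 32.8). That places the tangent points at T = (-57.1, 32.8) on AT and U = (-49.3, 40.6) on UB. Then cos ∠VLT = LV·LT / (|LV||LT|), giving 146°.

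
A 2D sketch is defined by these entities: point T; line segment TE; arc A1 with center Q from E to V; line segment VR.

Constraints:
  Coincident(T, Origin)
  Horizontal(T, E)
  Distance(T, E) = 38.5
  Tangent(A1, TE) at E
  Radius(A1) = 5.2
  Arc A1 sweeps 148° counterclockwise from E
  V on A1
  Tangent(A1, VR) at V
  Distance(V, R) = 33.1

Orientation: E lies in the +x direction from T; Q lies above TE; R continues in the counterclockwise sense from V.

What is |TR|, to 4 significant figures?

30.18

On A1, E sits at bearing -90° from Q; a 148° counterclockwise sweep puts V at bearing 58°, so V = Q + 5.2·(cos 58°, sin 58°) = (41.26, 9.610). The tangent condition forces QV to be normal to VR, so VR runs along (−sin 58°, cos 58°); with |VR| = 33.1, R = (13.19, 27.15). Then |TR| = |R − T| = 30.18.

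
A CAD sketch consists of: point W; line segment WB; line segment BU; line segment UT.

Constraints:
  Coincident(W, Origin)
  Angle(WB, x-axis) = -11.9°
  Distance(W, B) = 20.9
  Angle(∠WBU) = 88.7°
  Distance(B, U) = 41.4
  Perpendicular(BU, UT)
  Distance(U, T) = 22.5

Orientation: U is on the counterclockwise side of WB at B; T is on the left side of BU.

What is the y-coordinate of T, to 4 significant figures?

40.52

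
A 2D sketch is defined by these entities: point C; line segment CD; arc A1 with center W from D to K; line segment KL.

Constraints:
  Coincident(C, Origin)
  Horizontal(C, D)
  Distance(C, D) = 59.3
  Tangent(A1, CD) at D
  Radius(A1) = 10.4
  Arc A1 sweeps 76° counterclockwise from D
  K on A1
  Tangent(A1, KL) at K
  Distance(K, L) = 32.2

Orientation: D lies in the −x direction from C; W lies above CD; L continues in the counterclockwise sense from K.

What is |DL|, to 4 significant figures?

43.02

C is at the origin; CD is horizontal with |CD| = 59.3 and D on the −x side, so D = (-59.30, 0.000). The tangent condition forces WD to be normal to CD, so W = D + (0, 10.4) = (-59.30, 10.40). On A1, D sits at bearing -90° from W; a 76° counterclockwise sweep puts K at bearing -14°, so K = W + 10.4·(cos -14°, sin -14°) = (-49.21, 7.884). Tangency of A1 to KL means the radius WK is perpendicular to KL, so KL runs along (−sin -14°, cos -14°); with |KL| = 32.2, L = (-41.42, 39.13). Then |DL| = |L − D| = 43.02.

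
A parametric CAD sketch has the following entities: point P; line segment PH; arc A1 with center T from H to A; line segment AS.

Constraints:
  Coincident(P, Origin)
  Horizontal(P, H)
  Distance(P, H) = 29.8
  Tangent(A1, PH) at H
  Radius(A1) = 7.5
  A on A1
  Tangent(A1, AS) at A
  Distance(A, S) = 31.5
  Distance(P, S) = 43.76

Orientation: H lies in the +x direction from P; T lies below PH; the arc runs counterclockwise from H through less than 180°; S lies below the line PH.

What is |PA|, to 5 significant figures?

23.416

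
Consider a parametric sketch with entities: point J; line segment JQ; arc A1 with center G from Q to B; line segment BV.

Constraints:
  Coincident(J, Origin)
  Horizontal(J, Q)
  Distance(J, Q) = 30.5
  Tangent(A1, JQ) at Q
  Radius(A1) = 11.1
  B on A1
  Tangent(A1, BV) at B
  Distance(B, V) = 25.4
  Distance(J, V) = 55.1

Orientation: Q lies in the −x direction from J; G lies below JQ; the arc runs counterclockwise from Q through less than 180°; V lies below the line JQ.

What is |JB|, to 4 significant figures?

43.11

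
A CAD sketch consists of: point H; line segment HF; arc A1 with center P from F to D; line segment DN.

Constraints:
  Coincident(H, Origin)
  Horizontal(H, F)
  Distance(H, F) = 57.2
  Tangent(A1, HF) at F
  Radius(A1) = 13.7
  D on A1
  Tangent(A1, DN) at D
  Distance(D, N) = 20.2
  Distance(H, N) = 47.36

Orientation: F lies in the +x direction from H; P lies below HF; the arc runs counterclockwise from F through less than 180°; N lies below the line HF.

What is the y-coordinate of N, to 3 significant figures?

-28.5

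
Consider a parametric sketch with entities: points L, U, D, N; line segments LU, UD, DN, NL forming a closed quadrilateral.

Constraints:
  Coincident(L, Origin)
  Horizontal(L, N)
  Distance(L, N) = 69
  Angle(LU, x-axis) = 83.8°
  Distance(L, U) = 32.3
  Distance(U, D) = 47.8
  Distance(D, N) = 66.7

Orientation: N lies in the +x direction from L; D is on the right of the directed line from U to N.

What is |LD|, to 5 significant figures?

16.229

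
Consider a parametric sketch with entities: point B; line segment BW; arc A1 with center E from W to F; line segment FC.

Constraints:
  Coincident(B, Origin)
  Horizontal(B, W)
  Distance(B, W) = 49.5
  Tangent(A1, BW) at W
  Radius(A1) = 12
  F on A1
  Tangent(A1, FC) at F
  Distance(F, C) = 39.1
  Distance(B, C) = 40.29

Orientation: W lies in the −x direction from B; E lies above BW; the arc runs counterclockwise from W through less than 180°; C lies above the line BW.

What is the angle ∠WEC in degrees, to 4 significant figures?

127.0°

Checks: B = (0.00, 0.00) ✓; |EF| = 12.00 ✓; ∠(EF, FC) = 90.00° ✓; |FC| = 39.10 ✓; |BC| = 40.29 ✓.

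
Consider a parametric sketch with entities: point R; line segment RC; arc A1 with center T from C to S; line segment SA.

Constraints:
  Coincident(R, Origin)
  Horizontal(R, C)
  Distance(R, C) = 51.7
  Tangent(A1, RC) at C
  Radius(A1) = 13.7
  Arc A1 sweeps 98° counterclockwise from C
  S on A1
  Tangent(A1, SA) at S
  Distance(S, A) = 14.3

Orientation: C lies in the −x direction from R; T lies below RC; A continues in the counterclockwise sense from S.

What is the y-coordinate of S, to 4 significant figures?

-15.61

R is at the origin; RC is horizontal with |RC| = 51.7 and C on the −x side, so C = (-51.70, 0.000). Since A1 is tangent to RC there, TC ⟂ RC, so T = C + (0, -13.7) = (-51.70, -13.70). On A1, C sits at bearing 90° from T; a 98° counterclockwise sweep puts S at bearing 188°, so S = T + 13.7·(cos 188°, sin 188°) = (-65.27, -15.61). So S.y = -15.61.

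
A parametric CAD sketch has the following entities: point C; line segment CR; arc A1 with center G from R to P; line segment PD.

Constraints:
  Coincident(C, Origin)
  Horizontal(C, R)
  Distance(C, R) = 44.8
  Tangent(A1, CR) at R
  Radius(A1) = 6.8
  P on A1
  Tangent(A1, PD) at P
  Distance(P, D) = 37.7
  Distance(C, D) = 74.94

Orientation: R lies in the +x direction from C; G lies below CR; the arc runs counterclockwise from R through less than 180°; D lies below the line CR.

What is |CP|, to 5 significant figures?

41.012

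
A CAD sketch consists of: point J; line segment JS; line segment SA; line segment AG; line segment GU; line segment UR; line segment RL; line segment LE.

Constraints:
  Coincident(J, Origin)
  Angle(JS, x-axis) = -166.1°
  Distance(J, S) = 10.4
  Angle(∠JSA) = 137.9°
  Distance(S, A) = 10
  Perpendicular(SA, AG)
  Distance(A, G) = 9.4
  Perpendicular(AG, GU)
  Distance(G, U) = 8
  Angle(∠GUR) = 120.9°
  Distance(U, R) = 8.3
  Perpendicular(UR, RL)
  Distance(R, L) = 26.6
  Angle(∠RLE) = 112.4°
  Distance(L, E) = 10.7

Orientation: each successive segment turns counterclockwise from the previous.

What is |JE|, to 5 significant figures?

38.750

The perpendicularity gives RL at right angles to UR, so RL runs at -154.90°; with |RL| = 26.6, L = (-31.030, -13.180). ∠RLE = 112.4° gives LE at -87.300° from the x-axis; with |LE| = 10.7, E = (-30.526, -23.868). Then |JE| = |E − J| = 38.750.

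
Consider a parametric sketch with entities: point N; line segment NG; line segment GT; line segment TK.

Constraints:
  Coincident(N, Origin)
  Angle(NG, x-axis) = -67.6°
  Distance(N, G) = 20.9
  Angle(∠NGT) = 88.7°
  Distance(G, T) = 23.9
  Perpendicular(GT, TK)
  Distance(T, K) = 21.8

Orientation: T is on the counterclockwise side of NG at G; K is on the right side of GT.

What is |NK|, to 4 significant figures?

48.70

∠NGT = 88.7°, so GT runs at -67.6° + (180° − 88.7°) = 23.70° from the x-axis; with |GT| = 23.9, T = G + 23.9·(cos 23.70°, sin 23.70°) = (29.85, -9.716). GT is perpendicular to TK; with |TK| = 21.8 on the right of GT, K = T + 21.8·(0.4019, -0.9157) = (38.61, -29.68). Then |NK| = |K − N| = 48.70.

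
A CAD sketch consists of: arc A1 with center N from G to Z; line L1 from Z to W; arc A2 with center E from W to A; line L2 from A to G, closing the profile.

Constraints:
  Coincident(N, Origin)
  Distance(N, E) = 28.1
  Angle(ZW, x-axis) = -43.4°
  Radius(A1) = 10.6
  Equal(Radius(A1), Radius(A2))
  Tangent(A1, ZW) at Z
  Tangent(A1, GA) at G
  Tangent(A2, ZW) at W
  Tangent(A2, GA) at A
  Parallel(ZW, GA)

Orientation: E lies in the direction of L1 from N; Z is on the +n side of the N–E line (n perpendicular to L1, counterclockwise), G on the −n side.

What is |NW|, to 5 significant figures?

30.033

The slot axis is L1's direction at -43.4°, so u = (cos -43.4°, sin -43.4°) = (0.72657, -0.68709) and n = (−sin -43.4°, cos -43.4°) = (0.68709, 0.72657). N is at the origin and E lies 28.1 along u from N, so E = 28.1·u = (20.417, -19.307). Tangency of A1 to both parallel lines with radius 10.6 puts Z and G at N ± 10.6·n: Z = (7.2831, 7.7017), G = (-7.2831, -7.7017). Equal radii place W and A the same way about E: W = E + 10.6·n = (27.700, -11.605), A = E − 10.6·n = (13.134, -27.009). Then |NW| = |W − N| = 30.033.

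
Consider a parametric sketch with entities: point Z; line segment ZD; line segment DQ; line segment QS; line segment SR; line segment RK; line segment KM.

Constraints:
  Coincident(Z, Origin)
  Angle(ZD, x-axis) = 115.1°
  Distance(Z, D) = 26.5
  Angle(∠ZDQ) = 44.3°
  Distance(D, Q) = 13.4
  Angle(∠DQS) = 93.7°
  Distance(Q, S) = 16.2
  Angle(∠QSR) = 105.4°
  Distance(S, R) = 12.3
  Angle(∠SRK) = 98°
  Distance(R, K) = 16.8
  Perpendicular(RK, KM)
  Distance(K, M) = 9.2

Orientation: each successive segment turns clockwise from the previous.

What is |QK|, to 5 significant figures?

18.967

∠QSR = 105.4° gives SR at 178.50° from the x-axis; with |SR| = 12.3, R = (-15.703, 4.1045). ∠SRK = 98.0° gives RK at 96.500° from the x-axis; with |RK| = 16.8, K = (-17.605, 20.796). Then |QK| = |K − Q| = 18.967.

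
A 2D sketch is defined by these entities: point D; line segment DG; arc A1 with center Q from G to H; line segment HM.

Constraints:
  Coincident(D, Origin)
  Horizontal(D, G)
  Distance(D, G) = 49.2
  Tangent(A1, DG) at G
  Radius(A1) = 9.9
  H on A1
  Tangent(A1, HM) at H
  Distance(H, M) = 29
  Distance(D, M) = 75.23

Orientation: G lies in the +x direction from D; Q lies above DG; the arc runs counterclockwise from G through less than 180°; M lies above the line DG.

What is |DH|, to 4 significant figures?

59.19

Checks: D.y = 0.00, G.y = 0.00 ✓; |QH| = 9.900 ✓; ∠(QH, HM) = 90.00° ✓; |HM| = 29.00 ✓; |DM| = 75.23 ✓.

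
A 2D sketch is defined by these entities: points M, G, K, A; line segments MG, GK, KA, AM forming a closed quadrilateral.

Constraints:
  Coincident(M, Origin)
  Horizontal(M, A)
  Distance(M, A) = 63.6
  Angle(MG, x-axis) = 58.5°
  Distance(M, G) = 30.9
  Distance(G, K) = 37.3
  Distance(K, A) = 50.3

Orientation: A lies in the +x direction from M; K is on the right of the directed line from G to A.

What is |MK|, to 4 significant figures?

18.15

M is at the origin; M and A share the same y with |MA| = 63.6 and A in +x, so A = (63.6, 0). MG runs at 58.5° with |MG| = 30.9, so G = (16.15, 26.35). K is determined by |GK| = 37.3 and |KA| = 50.3 together: it lies at the intersection of circle(G, 37.3) and circle(A, 50.3). With |GA| = 54.28, the foot of the radical line on GA is 16.65 from G and the perpendicular offset is √(37.3² − 16.65²) = 33.38. Taking the right-of-GA solution: K = (14.50, -10.92).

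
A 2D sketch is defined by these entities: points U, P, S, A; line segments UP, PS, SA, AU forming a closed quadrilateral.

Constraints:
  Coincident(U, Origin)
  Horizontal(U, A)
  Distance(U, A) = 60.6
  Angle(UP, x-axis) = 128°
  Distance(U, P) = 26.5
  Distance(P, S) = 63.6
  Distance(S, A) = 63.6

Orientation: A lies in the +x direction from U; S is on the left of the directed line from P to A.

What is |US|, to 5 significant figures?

68.047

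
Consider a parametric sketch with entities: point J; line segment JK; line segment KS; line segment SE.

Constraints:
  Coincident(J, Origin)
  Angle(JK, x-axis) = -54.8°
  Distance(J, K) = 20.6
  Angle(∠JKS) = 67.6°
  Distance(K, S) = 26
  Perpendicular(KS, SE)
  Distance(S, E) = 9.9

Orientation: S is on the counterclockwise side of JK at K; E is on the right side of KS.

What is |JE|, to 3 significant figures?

34.2

∠JKS = 67.6°, so KS runs at -54.8° + (180° − 67.6°) = 57.6° from the x-axis; with |KS| = 26.0, S = K + 26.0·(cos 57.6°, sin 57.6°) = (25.8, 5.12). KS is perpendicular to SE; with |SE| = 9.9 on the right of KS, E = S + 9.9·(0.844, -0.536) = (34.2, -0.185). Then |JE| = |E − J| = 34.2.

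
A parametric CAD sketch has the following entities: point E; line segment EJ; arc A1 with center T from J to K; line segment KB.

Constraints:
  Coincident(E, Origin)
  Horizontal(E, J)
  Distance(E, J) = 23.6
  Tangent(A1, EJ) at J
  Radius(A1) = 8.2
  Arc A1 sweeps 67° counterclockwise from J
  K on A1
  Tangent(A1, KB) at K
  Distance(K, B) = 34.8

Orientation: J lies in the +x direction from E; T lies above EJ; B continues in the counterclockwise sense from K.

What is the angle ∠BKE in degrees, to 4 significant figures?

122.1°

E is at the origin; E and J share the same y with |EJ| = 23.6 and J on the +x side, so J = (23.60, 0.000). The tangent condition forces TJ to be normal to EJ, so T = J + (0, 8.2) = (23.60, 8.200). On A1, J sits at bearing -90° from T; a 67° counterclockwise sweep puts K at bearing -23°, so K = T + 8.2·(cos -23°, sin -23°) = (31.15, 4.996). Tangency of A1 to KB means the radius TK is perpendicular to KB, so KB runs along (−sin -23°, cos -23°); with |KB| = 34.8, B = (44.75, 37.03). Then cos ∠BKE = KB·KE / (|KB||KE|), giving 122.1°.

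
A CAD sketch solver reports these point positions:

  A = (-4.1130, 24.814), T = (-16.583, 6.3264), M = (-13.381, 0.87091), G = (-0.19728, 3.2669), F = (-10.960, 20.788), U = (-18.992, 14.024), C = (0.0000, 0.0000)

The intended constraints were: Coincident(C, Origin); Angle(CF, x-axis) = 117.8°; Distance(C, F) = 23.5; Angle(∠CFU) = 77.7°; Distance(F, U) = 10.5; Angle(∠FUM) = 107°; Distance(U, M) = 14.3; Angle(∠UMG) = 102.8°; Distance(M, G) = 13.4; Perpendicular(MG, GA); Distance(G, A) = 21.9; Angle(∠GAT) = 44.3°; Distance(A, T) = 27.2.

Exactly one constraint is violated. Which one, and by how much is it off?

Distance(A, T) = 27.2 — off by 4.90.

C = (0.00, 0.00) ✓; CF at 117.8° ✓; |CF| = 23.50 ✓; ∠CFU = 77.70° ✓; |FU| = 10.50 ✓; ∠FUM = 107.0° ✓; |UM| = 14.30 ✓; ∠UMG = 102.8° ✓; |MG| = 13.40 ✓; ∠(MG, GA) = 90.00° ✓; |GA| = 21.90 ✓; ∠GAT = 44.30° ✓; |AT| = 22.30 ✗.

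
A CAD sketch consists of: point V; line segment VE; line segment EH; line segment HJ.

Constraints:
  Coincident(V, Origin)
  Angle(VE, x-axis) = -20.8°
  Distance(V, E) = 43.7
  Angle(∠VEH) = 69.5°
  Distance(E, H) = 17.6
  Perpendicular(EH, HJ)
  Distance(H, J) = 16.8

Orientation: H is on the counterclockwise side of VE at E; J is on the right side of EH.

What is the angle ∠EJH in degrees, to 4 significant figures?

46.33°

V is at the origin; VE runs at -20.8° with length 43.7, so E = 43.7·(cos -20.8°, sin -20.8°) = (40.85, -15.52). ∠VEH = 69.5°, so EH runs at -20.8° + (180° − 69.5°) = 89.70° from the x-axis; with |EH| = 17.6, H = E + 17.6·(cos 89.70°, sin 89.70°) = (40.94, 2.082). EH is perpendicular to HJ; with |HJ| = 16.8 on the right of EH, J = H + 16.8·(1.000, -0.005236) = (57.74, 1.994). Then cos ∠EJH = JE·JH / (|JE||JH|), giving 46.33°.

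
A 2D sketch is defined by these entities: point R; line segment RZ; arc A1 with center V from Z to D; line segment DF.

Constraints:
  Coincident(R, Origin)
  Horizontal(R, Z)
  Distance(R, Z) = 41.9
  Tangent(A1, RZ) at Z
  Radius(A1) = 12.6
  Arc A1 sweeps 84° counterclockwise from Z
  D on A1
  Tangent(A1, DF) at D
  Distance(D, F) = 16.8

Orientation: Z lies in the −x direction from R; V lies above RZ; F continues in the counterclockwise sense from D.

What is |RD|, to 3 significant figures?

31.5

R is at the origin; R and Z share the same y with |RZ| = 41.9 and Z on the −x side, so Z = (-41.9, 0.00). Since A1 is tangent to RZ there, VZ ⟂ RZ, so V = Z + (0, 12.6) = (-41.9, 12.6). On A1, Z sits at bearing -90° from V; an 84° counterclockwise sweep puts D at bearing -6°, so D = V + 12.6·(cos -6°, sin -6°) = (-29.4, 11.3). Then |RD| = |D − R| = 31.5.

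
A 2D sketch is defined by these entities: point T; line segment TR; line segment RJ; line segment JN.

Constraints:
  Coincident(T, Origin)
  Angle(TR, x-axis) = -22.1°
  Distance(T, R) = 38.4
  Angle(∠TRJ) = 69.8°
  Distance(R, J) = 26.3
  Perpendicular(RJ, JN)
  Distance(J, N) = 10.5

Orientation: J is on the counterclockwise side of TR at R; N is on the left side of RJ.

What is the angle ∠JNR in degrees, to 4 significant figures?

68.24°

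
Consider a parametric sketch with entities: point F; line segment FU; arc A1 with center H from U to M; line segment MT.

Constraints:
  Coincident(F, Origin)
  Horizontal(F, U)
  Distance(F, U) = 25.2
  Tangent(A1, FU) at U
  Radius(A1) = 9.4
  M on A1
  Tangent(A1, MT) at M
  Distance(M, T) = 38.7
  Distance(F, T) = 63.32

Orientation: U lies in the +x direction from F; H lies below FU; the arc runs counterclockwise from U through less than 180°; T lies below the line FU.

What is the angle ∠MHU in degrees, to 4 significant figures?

135.7°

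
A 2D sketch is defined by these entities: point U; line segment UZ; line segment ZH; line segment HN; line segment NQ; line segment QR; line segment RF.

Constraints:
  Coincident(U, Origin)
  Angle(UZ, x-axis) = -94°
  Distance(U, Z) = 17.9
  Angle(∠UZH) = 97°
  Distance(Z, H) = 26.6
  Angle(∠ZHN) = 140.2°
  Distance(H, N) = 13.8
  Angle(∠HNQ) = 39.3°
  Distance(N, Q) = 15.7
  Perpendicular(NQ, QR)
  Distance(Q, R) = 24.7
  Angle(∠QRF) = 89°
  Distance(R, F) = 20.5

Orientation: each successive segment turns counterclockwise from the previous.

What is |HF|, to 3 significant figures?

22.0

U is at the origin; UZ runs at -94.0° with length 17.9, so Z = (-1.25, -17.9). ∠UZH = 97.0° gives ZH at -11.0° from the x-axis; with |ZH| = 26.6, H = (24.9, -22.9). ∠ZHN = 140.2° gives HN at 28.8° from the x-axis; with |HN| = 13.8, N = (37.0, -16.3). ∠HNQ = 39.3° gives NQ at 170° from the x-axis; with |NQ| = 15.7, Q = (21.5, -13.4). NQ is perpendicular to QR, so QR runs at -100°; with |QR| = 24.7, R = (17.0, -37.7). ∠QRF = 89.0° gives RF at -9.50° from the x-axis; with |RF| = 20.5, F = (37.2, -41.1). Then |HF| = |F − H| = 22.0.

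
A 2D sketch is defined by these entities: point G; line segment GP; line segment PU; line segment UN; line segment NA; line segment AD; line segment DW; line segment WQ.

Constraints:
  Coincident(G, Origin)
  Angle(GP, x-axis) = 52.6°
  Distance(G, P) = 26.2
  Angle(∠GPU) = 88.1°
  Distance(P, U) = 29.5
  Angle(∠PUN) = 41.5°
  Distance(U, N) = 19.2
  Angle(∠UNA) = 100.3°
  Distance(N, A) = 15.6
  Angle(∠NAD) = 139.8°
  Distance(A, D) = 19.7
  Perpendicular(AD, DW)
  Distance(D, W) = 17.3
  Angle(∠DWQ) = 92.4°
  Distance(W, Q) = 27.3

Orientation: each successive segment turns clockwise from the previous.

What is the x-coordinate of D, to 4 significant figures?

25.34

G is at the origin; GP runs at 52.6° with length 26.2, so P = (15.91, 20.81). ∠GPU = 88.1° gives PU at -39.30° from the x-axis; with |PU| = 29.5, U = (38.74, 2.129). ∠PUN = 41.5° gives UN at -177.8° from the x-axis; with |UN| = 19.2, N = (19.56, 1.392). ∠UNA = 100.3° gives NA at 102.5° from the x-axis; with |NA| = 15.6, A = (16.18, 16.62). ∠NAD = 139.8° gives AD at 62.30° from the x-axis; with |AD| = 19.7, D = (25.34, 34.06). So D.x = 25.34.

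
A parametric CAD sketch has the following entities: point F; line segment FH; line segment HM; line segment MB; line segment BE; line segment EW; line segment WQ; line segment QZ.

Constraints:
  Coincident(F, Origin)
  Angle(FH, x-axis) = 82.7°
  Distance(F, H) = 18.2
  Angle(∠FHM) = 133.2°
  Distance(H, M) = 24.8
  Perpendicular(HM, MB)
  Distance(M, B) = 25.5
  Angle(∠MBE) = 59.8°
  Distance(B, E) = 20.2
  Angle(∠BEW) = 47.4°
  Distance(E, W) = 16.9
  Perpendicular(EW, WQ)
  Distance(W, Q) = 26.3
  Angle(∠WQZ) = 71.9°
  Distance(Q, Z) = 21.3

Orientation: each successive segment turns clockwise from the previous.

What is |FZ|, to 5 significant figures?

31.319

The perpendicularity gives WQ at right angles to EW, so WQ runs at -36.900°; with |WQ| = 26.3, Q = (48.433, 7.6558). ∠WQZ = 71.9° gives QZ at -145.00° from the x-axis; with |QZ| = 21.3, Z = (30.985, -4.5614). Then |FZ| = |Z − F| = 31.319.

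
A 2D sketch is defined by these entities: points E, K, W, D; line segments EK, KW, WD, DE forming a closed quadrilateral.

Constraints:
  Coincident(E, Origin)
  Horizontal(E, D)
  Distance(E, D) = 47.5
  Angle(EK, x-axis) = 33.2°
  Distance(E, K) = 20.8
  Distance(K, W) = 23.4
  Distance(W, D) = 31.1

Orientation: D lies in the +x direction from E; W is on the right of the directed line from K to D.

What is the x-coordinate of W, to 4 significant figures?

18.80

E is at the origin; ED is horizontal with |ED| = 47.5 and D in +x, so D = (47.5, 0). EK runs at 33.2° with |EK| = 20.8, so K = (17.40, 11.39). W is determined by |KW| = 23.4 and |WD| = 31.1 together: it lies at the intersection of circle(K, 23.4) and circle(D, 31.1). With |KD| = 32.18, the foot of the radical line on KD is 9.568 from K and the perpendicular offset is √(23.4² − 9.568²) = 21.35. Taking the right-of-KD solution: W = (18.80, -11.97).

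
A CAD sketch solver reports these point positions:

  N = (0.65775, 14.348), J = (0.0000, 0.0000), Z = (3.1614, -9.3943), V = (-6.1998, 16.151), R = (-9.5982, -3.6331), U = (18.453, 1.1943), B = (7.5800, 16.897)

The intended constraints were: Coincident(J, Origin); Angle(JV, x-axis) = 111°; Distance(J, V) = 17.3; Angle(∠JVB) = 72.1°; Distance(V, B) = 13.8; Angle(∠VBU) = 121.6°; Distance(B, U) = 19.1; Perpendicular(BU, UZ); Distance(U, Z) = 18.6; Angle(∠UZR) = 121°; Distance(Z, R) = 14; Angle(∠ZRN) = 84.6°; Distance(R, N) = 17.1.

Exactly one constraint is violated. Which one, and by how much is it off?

Distance(R, N) = 17.1 — off by 3.60.

J = (0.00, 0.00) ✓; JV at 111.0° ✓; |JV| = 17.30 ✓; ∠JVB = 72.10° ✓; |VB| = 13.80 ✓; ∠VBU = 121.6° ✓; |BU| = 19.10 ✓; ∠(BU, UZ) = 90.00° ✓; |UZ| = 18.60 ✓; ∠UZR = 121.0° ✓; |ZR| = 14.00 ✓; ∠ZRN = 84.60° ✓; |RN| = 20.70 ✗.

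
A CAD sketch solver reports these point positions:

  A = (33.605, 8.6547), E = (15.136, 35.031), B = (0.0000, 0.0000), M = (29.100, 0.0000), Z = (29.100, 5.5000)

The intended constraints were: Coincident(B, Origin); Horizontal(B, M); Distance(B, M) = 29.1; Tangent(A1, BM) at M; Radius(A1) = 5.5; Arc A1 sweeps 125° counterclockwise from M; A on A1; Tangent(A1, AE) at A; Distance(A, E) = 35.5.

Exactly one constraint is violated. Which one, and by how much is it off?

Distance(A, E) = 35.5 — off by 3.30.

B = (0.00, 0.00) ✓; B.y = 0.00, M.y = 0.00 ✓; |BM| = 29.10 ✓; ∠(ZM, MB) = 90.00° ✓; |ZM| = 5.500 ✓; bearing(Z→A) − bearing(Z→M) = 125.0° ✓; |ZA| = 5.500 ✓; ∠(ZA, AE) = 90.00° ✓; |AE| = 32.20 ✗.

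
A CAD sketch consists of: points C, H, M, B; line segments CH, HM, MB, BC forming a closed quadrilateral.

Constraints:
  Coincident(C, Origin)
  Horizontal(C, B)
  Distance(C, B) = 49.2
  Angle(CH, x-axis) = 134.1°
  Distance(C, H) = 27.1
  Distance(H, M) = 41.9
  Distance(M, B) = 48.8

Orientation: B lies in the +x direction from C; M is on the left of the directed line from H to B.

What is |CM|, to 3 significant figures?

42.4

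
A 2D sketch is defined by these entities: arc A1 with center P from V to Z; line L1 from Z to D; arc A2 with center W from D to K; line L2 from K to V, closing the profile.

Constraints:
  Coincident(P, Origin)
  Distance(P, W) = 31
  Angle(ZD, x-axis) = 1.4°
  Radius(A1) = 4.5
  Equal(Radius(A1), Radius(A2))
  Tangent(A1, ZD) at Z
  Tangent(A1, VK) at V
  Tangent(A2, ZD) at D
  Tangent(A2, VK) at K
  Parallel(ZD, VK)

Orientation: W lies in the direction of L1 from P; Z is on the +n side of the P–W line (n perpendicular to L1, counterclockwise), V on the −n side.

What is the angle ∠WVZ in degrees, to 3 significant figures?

81.7°

The slot axis is L1's direction at 1.4°, so u = (cos 1.4°, sin 1.4°) = (1.00, 0.0244) and n = (−sin 1.4°, cos 1.4°) = (-0.0244, 1.00). P is at the origin and W lies 31.0 along u from P, so W = 31.0·u = (31.0, 0.757). Tangency of A1 to both parallel lines with radius 4.5 puts Z and V at P ± 4.5·n: Z = (-0.110, 4.50), V = (0.110, -4.50). Then cos ∠WVZ = VW·VZ / (|VW||VZ|), giving 81.7°.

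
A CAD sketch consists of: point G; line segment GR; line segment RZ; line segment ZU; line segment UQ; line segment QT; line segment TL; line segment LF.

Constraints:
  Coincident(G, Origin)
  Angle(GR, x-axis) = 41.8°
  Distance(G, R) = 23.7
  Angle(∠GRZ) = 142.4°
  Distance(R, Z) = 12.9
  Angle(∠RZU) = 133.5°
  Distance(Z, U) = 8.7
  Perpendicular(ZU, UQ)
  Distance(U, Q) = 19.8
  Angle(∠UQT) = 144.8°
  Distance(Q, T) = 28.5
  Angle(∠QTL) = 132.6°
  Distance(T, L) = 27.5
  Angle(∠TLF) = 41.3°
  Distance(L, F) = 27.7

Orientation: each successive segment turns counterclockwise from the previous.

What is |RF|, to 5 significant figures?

18.234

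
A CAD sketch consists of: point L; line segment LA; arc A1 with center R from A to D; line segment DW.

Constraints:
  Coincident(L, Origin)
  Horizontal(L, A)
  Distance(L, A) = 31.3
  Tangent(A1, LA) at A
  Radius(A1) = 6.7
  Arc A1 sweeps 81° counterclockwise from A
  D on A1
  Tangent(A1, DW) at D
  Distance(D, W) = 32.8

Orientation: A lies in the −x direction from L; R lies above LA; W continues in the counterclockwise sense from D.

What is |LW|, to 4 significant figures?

42.78

On A1, A sits at bearing -90° from R; an 81° counterclockwise sweep puts D at bearing -9°, so D = R + 6.7·(cos -9°, sin -9°) = (-24.68, 5.652). The tangent condition forces RD to be normal to DW, so DW runs along (−sin -9°, cos -9°); with |DW| = 32.8, W = (-19.55, 38.05). Then |LW| = |W − L| = 42.78.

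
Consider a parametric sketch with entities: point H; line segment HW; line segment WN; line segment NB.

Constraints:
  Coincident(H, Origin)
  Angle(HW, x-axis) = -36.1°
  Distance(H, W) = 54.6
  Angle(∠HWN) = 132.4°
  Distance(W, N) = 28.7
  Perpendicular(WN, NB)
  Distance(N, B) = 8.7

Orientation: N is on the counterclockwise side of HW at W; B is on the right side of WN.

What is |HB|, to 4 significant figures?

81.83

H is at the origin; HW runs at -36.1° with length 54.6, so W = 54.6·(cos -36.1°, sin -36.1°) = (44.12, -32.17). ∠HWN = 132.4°, so WN runs at -36.1° + (180° − 132.4°) = 11.50° from the x-axis; with |WN| = 28.7, N = W + 28.7·(cos 11.50°, sin 11.50°) = (72.24, -26.45). The perpendicularity gives NB at right angles to WN; with |NB| = 8.7 on the right of WN, B = N + 8.7·(0.1994, -0.9799) = (73.97, -34.97). Then |HB| = |B − H| = 81.83.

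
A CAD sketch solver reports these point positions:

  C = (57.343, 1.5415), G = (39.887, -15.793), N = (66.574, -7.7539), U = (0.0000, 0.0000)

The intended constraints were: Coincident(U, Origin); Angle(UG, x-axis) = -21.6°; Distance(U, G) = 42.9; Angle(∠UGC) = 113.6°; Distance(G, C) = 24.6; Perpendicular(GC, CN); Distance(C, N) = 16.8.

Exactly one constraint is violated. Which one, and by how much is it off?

Distance(C, N) = 16.8 — off by 3.70.

U = (0.00, 0.00) ✓; UG at -21.60° ✓; |UG| = 42.90 ✓; ∠UGC = 113.6° ✓; |GC| = 24.60 ✓; ∠(GC, CN) = 90.00° ✓; |CN| = 13.10 ✗.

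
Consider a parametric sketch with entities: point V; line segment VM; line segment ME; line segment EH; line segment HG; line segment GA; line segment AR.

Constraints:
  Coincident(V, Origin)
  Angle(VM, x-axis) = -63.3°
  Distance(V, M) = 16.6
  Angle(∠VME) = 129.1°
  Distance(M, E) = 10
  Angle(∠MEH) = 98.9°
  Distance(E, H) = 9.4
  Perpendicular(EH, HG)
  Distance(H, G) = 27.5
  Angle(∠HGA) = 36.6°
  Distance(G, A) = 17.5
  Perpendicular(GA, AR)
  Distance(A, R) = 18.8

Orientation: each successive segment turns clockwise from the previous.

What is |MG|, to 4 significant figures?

20.74

V is at the origin; VM runs at -63.3° with length 16.6, so M = (7.459, -14.83). ∠VME = 129.1° gives ME at -114.2° from the x-axis; with |ME| = 10.0, E = (3.359, -23.95). ∠MEH = 98.9° gives EH at 164.7° from the x-axis; with |EH| = 9.4, H = (-5.707, -21.47). EH is perpendicular to HG, so HG runs at 74.70°; with |HG| = 27.5, G = (1.549, 5.055). Then |MG| = |G − M| = 20.74.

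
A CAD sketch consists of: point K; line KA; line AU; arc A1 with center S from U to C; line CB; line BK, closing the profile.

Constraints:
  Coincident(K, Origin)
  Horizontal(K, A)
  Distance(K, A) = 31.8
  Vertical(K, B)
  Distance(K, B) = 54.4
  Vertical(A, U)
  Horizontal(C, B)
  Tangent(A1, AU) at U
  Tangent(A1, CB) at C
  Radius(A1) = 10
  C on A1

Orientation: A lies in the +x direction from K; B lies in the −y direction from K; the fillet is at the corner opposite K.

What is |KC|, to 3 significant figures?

58.6

The virtual corner opposite K is at (31.8, -54.4). Tangency of A1 to AU means the radius SU is perpendicular to AU and the tangent condition forces SC to be normal to CB, with radius 10.0, so the center S sits 10.0 in from both sides at S = (21.8, -44.4). That places the tangent points at U = (31.8, -44.4) on AU and C = (21.8, -54.4) on CB. Then |KC| = |C − K| = 58.6.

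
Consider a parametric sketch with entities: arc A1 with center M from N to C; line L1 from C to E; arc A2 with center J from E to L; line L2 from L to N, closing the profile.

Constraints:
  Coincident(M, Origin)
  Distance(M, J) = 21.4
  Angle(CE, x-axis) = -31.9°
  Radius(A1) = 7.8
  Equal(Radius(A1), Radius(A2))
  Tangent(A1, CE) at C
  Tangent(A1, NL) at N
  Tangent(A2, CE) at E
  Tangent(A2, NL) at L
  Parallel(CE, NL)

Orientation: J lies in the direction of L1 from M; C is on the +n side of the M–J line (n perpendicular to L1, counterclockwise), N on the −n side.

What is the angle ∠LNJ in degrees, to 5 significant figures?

20.026°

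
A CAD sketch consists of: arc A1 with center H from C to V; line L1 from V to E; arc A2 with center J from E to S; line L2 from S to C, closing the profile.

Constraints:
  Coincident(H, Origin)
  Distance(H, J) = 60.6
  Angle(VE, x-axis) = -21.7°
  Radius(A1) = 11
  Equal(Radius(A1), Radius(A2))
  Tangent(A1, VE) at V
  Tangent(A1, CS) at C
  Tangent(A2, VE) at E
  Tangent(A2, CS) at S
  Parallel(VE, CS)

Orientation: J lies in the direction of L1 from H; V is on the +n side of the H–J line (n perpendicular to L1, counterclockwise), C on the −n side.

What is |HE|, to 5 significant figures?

61.590

The slot axis is L1's direction at -21.7°, so u = (cos -21.7°, sin -21.7°) = (0.92913, -0.36975) and n = (−sin -21.7°, cos -21.7°) = (0.36975, 0.92913). H is at the origin and J lies 60.6 along u from H, so J = 60.6·u = (56.305, -22.407). Tangency of A1 to both parallel lines with radius 11.0 puts V and C at H ± 11.0·n: V = (4.0672, 10.220), C = (-4.0672, -10.220). Equal radii place E and S the same way about J: E = J + 11.0·n = (60.373, -12.186), S = J − 11.0·n = (52.238, -32.627). Then |HE| = |E − H| = 61.590.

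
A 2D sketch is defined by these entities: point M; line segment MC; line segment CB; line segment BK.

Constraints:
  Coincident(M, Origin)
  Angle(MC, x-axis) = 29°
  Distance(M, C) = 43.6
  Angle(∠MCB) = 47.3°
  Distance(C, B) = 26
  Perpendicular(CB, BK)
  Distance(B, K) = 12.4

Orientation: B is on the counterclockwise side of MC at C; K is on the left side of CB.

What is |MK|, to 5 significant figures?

19.964

M is at the origin; MC runs at 29.0° with length 43.6, so C = 43.6·(cos 29.0°, sin 29.0°) = (38.133, 21.138). ∠MCB = 47.3°, so CB runs at 29.0° + (180° − 47.3°) = 161.70° from the x-axis; with |CB| = 26.0, B = C + 26.0·(cos 161.70°, sin 161.70°) = (13.448, 29.302). The perpendicularity gives BK at right angles to CB; with |BK| = 12.4 on the left of CB, K = B + 12.4·(-0.31399, -0.94943) = (9.5549, 17.529). Then |MK| = |K − M| = 19.964.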